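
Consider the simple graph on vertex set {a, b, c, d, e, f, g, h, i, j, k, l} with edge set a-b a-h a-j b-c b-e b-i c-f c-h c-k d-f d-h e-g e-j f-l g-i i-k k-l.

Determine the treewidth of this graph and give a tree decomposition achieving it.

Each bag holds 4 vertices, so the decomposition has width 3, which upper-bounds the treewidth. For the lower bound: the 4 vertex sets {d,f,l}, {k}, {c}, {a,b,h,i} are disjoint, each induces a connected subgraph, and every pair is joined by at least one edge of G. Contracting each set to a single vertex therefore yields K_{4} as a minor, and since treewidth is minor-monotone, tw(G) ≥ tw(K_{4}) = 3. Therefore the treewidth is 3.

Treewidth 3.
One such decomposition:
Bags: B1 = {d, f, k, l}  B2 = {c, d, f, k}  B3 = {c, d, h, k}  B4 = {c, h, i, k}  B5 = {b, c, h, i}  B6 = {a, b, h, i}  B7 = {a, b, g, i}  B8 = {a, b, e, g}  B9 = {a, e, g, j}
Tree: B1–B2, B2–B3, B3–B4, B4–B5, B5–B6, B6–B7, B7–B8, B8–B9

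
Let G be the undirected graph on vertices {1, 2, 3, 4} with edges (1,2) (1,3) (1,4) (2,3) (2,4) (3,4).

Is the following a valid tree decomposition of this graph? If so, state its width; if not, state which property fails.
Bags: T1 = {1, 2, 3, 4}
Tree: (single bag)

Vertex coverage: the bags together contain {1, 2, 3, 4}, the full vertex set. Edge coverage: each edge of G has both endpoints in at least one bag. Running intersection: for every vertex, the bags containing it form a connected subtree. All three properties hold, so this is a valid tree decomposition of width max|bag| − 1 = 3, and hence tw(G) ≤ 3.

Yes; width 3.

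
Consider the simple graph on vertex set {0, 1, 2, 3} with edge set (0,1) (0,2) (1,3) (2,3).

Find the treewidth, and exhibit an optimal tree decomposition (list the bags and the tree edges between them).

Each bag holds 3 vertices, so the decomposition has width 2, which upper-bounds the treewidth. For the lower bound, G contains the cycle 1–3–2–0–1, so G is not a forest; only forests have treewidth ≤ 1, hence tw(G) ≥ 2. Combining the bounds, tw(G) = 2.

Treewidth 2.
One such decomposition:
Bags: B1 = {1, 2, 3}  B2 = {0, 1, 2}
Tree: B1–B2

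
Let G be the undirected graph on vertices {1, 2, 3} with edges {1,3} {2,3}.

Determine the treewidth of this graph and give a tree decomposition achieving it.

Treewidth 1.
Bags: B1 = {1, 3}  B2 = {2, 3}
Tree: B1–B2

The largest bag has 2 vertices, giving width 1; this decomposition certifies tw(G) ≤ 1. G has an edge, so its treewidth is at least 1. Combining the bounds, tw(G) = 1.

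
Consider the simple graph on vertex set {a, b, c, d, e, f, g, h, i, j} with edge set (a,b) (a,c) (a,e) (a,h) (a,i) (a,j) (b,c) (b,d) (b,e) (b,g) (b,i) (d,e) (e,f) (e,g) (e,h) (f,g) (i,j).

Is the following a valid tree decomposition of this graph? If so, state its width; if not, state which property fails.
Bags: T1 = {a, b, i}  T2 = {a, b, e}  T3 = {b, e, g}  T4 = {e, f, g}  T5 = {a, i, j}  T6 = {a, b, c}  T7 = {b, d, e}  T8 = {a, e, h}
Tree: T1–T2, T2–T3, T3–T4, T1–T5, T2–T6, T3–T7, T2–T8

Yes; width 2.

Vertex coverage: the bags together contain {a, b, c, d, e, f, g, h, i, j}, the full vertex set. Edge coverage: each edge of G has both endpoints in at least one bag. Running intersection: for every vertex, the bags containing it form a connected subtree. All three properties hold, so this is a valid tree decomposition of width max|bag| − 1 = 2, and hence tw(G) ≤ 2.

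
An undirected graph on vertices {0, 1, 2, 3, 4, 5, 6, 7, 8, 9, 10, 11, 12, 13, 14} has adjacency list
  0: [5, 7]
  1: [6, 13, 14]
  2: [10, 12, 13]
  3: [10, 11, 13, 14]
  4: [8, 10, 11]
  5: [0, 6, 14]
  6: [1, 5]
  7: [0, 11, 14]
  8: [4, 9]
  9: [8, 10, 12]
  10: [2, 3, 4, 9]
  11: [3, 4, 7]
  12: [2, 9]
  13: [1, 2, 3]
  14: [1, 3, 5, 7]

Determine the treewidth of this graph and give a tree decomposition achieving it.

Every bag has size at most 4, so the width is 4 − 1 = 3 and tw(G) ≤ 3. For the lower bound: the 4 vertex sets {8,9,12}, {2}, {10}, {3,4,11,13} are disjoint, each induces a connected subgraph, and every pair is joined by at least one edge of G. Contracting each set to a single vertex therefore yields K_{4} as a minor, and since treewidth is minor-monotone, tw(G) ≥ tw(K_{4}) = 3. Combining the bounds, tw(G) = 3.

Treewidth 3.
One such decomposition:
Bags: B1 = {2, 8, 9, 12}  B2 = {2, 8, 9, 10}  B3 = {2, 4, 8, 10}  B4 = {2, 4, 10, 13}  B5 = {3, 4, 10, 13}  B6 = {3, 4, 11, 13}  B7 = {1, 3, 11, 13}  B8 = {1, 3, 11, 14}  B9 = {1, 7, 11, 14}  B10 = {1, 6, 7, 14}  B11 = {5, 6, 7, 14}  B12 = {0, 5, 6, 7}
Tree: B1–B2, B2–B3, B3–B4, B4–B5, B5–B6, B6–B7, B7–B8, B8–B9, B9–B10, B10–B11, B11–B12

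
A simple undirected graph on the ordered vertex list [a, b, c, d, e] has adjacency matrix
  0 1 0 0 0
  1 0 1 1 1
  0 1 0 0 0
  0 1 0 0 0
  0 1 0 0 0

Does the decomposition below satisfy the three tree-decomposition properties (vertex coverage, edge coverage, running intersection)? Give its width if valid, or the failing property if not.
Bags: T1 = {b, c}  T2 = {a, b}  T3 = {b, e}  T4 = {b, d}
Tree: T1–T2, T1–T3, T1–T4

Every vertex of G appears in some bag (union = {a, b, c, d, e}); every edge is covered by a bag; and for each vertex v the set of bags containing v is connected in the bag tree. The decomposition is therefore valid. The largest bag has 2 vertices, so the width is 1.

Yes; width 1.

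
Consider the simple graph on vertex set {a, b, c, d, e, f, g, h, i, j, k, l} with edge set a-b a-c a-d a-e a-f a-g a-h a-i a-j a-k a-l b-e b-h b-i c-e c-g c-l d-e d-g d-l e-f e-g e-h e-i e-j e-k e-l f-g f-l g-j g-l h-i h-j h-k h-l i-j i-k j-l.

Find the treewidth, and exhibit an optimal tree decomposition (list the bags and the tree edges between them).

Treewidth 4.
One such decomposition:
Bags: B1 = {a, e, g, j, l}  B2 = {a, e, h, j, l}  B3 = {a, e, h, i, j}  B4 = {a, d, e, g, l}  B5 = {a, b, e, h, i}  B6 = {a, e, f, g, l}  B7 = {a, c, e, g, l}  B8 = {a, e, h, i, k}
Tree: B1–B2, B2–B3, B1–B4, B3–B5, B4–B6, B1–B7, B3–B8

The largest bag has 5 vertices, giving width 4; this decomposition certifies tw(G) ≤ 4. On the other hand G contains the 5-clique {a, d, e, g, l}. A clique must lie in a single bag of any decomposition, so no decomposition can have width below 4. The upper and lower bounds meet at 4, so that is the treewidth.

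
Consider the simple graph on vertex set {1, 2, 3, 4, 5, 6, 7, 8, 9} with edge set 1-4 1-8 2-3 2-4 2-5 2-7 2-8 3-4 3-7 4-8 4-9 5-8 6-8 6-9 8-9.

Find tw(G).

2

A width-2 tree decomposition is:
Bags: B1 = {4, 8, 9}  B2 = {2, 4, 8}  B3 = {2, 3, 4}  B4 = {2, 3, 7}  B5 = {6, 8, 9}  B6 = {2, 5, 8}  B7 = {1, 4, 8}
Tree: B1–B2, B2–B3, B3–B4, B1–B5, B2–B6, B1–B7
Every bag has size at most 3, so the width is 3 − 1 = 2 and tw(G) ≤ 2. On the other hand G contains the 3-clique {1, 4, 8}. A clique must lie in a single bag of any decomposition, so no decomposition can have width below 2. Hence tw(G) = 2 exactly.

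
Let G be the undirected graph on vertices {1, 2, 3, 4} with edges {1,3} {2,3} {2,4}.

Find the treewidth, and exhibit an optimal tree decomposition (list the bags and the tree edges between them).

Each bag holds 2 vertices, so the decomposition has width 1, which upper-bounds the treewidth. G has an edge, so its treewidth is at least 1. Combining the bounds, tw(G) = 1.

Treewidth 1.
One optimal decomposition is:
Bags: B1 = {2, 4}  B2 = {2, 3}  B3 = {1, 3}
Tree: B1–B2, B2–B3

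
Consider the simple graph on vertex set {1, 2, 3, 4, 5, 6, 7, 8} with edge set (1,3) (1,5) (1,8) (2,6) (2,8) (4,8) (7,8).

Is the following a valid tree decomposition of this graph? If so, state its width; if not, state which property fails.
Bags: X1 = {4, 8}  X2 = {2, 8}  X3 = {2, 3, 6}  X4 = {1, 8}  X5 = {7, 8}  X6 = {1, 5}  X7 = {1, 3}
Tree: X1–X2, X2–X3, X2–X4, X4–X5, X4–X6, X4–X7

No — bags containing vertex 3 are not connected in the tree.

A tree decomposition must satisfy three properties: every vertex lies in some bag; for every edge, both endpoints lie together in some bag; and for every vertex, the bags containing it form a connected subtree. Here bags containing vertex 3 are not connected in the tree, so the decomposition is invalid.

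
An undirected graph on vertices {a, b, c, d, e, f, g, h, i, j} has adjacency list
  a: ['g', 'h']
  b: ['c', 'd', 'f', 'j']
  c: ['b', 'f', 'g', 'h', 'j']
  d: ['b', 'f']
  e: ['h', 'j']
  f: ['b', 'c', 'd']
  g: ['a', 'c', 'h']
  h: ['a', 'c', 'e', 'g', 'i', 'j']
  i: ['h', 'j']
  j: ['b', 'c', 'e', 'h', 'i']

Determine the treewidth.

A width-2 tree decomposition is:
Bags: B1 = {e, h, j}  B2 = {c, h, j}  B3 = {b, c, j}  B4 = {b, c, f}  B5 = {h, i, j}  B6 = {b, d, f}  B7 = {c, g, h}  B8 = {a, g, h}
Tree: B1–B2, B2–B3, B3–B4, B2–B5, B4–B6, B2–B7, B7–B8
Each bag holds 3 vertices, so the decomposition has width 2, which upper-bounds the treewidth. On the other hand G contains the 3-clique {b, d, f}. A clique must lie in a single bag of any decomposition, so no decomposition can have width below 2. Hence tw(G) = 2 exactly.

2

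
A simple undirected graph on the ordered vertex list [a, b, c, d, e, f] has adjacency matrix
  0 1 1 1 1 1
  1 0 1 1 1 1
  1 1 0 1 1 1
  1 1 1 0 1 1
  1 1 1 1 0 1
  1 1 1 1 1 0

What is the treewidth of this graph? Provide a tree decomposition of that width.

With just one bag of size 6, the width is 6 − 1 = 5, so tw(G) ≤ 5. Conversely, {a, b, c, d, e, f} is a clique of size 6, and the vertices of any clique must share a bag in every tree decomposition; so some bag has ≥ 6 vertices and tw(G) ≥ 5. Combining the bounds, tw(G) = 5.

Treewidth 5.
Bags: B1 = {a, b, c, d, e, f}
Tree: (single bag)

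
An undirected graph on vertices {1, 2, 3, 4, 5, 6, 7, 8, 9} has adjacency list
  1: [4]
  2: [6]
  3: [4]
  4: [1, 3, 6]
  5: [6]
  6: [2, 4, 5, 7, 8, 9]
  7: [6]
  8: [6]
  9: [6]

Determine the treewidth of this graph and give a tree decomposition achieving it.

Each bag holds 2 vertices, so the decomposition has width 1, which upper-bounds the treewidth. Any graph with an edge has treewidth ≥ 1, and G has the edge 7–6. The upper and lower bounds meet at 1, so that is the treewidth.

Treewidth 1.
One such decomposition:
Bags: B1 = {6, 7}  B2 = {4, 6}  B3 = {3, 4}  B4 = {6, 9}  B5 = {5, 6}  B6 = {1, 4}  B7 = {6, 8}  B8 = {2, 6}
Tree: B1–B2, B2–B3, B2–B4, B2–B5, B3–B6, B5–B7, B4–B8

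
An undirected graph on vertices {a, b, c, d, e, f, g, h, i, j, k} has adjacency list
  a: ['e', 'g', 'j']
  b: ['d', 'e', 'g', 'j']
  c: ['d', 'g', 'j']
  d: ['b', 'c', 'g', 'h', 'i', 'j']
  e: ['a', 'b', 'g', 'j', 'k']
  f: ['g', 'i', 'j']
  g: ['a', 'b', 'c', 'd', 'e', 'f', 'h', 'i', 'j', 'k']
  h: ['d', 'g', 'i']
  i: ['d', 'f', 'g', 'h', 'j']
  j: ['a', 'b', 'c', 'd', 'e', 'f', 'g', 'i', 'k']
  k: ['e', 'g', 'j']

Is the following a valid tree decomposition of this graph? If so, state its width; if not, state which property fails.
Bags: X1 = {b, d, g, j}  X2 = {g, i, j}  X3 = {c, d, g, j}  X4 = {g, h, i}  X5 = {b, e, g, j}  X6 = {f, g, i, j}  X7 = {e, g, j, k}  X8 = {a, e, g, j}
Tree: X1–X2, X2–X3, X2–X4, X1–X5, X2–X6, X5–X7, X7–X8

A tree decomposition must satisfy three properties: every vertex lies in some bag; for every edge, both endpoints lie together in some bag; and for every vertex, the bags containing it form a connected subtree. Here edge (d,i) lies in no bag, so the decomposition is invalid.

No — edge (d,i) lies in no bag.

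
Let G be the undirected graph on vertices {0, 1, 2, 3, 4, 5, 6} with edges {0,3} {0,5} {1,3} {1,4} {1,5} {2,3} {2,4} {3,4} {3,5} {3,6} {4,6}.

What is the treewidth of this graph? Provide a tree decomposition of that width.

Treewidth 2.
One optimal decomposition is:
Bags: B1 = {3, 4, 6}  B2 = {1, 3, 4}  B3 = {1, 3, 5}  B4 = {0, 3, 5}  B5 = {2, 3, 4}
Tree: B1–B2, B2–B3, B3–B4, B2–B5

The largest bag has 3 vertices, giving width 2; this decomposition certifies tw(G) ≤ 2. On the other hand G contains the 3-clique {0, 3, 5}. A clique must lie in a single bag of any decomposition, so no decomposition can have width below 2. The upper and lower bounds meet at 2, so that is the treewidth.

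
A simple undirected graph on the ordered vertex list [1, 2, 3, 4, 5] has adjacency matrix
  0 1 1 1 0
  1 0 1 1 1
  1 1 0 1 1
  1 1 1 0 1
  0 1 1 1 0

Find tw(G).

A width-3 tree decomposition is:
Bags: B1 = {2, 3, 4, 5}  B2 = {1, 2, 3, 4}
Tree: B1–B2
Every bag has size at most 4, so the width is 4 − 1 = 3 and tw(G) ≤ 3. For the lower bound, the 4 vertices {1, 2, 3, 4} are pairwise adjacent, and any tree decomposition puts a clique entirely inside one bag — forcing width ≥ 3. Combining the bounds, tw(G) = 3.

3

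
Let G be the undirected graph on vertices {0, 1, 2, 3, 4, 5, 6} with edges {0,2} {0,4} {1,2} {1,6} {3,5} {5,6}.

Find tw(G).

A width-1 tree decomposition is:
Bags: B1 = {0, 4}  B2 = {0, 2}  B3 = {1, 2}  B4 = {1, 6}  B5 = {5, 6}  B6 = {3, 5}
Tree: B1–B2, B2–B3, B3–B4, B4–B5, B5–B6
Every bag has size at most 2, so the width is 2 − 1 = 1 and tw(G) ≤ 1. Since G has at least one edge (e.g. 4–0), it is not an edgeless graph, so tw(G) ≥ 1. The upper and lower bounds meet at 1, so that is the treewidth.

1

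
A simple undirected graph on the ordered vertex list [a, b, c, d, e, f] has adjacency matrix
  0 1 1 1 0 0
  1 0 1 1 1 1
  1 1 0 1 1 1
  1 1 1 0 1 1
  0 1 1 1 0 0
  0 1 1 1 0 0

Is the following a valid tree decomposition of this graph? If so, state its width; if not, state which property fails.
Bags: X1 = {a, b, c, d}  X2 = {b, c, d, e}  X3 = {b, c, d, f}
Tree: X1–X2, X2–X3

Checking the three conditions: (i) the bags cover all of {a, b, c, d, e, f}; (ii) for each edge, some bag contains both endpoints; (iii) the bags containing any fixed vertex form a subtree. All hold, so the decomposition is valid with width 4 − 1 = 3.

Yes; width 3.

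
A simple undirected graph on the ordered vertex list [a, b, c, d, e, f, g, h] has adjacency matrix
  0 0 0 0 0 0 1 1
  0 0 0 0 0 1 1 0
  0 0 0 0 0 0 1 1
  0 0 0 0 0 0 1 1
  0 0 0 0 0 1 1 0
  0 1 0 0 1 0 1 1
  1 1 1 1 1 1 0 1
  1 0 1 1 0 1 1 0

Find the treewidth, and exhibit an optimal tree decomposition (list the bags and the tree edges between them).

Treewidth 2.
One optimal decomposition is:
Bags: B1 = {d, g, h}  B2 = {c, g, h}  B3 = {f, g, h}  B4 = {b, f, g}  B5 = {a, g, h}  B6 = {e, f, g}
Tree: B1–B2, B1–B3, B3–B4, B3–B5, B4–B6

The largest bag has 3 vertices, giving width 2; this decomposition certifies tw(G) ≤ 2. For the lower bound, the 3 vertices {e, f, g} are pairwise adjacent, and any tree decomposition puts a clique entirely inside one bag — forcing width ≥ 2. The upper and lower bounds meet at 2, so that is the treewidth.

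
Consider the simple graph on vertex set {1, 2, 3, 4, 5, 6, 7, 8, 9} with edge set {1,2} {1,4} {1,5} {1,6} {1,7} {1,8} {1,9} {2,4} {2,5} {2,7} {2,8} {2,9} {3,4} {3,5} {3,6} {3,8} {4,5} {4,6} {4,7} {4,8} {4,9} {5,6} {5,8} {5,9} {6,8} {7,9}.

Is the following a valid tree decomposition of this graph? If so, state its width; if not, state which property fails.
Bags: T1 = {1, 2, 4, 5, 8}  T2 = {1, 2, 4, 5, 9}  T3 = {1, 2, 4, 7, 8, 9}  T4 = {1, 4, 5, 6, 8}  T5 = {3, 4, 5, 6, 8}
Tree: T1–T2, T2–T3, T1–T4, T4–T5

A tree decomposition must satisfy three properties: every vertex lies in some bag; for every edge, both endpoints lie together in some bag; and for every vertex, the bags containing it form a connected subtree. Here bags containing vertex 8 are not connected in the tree, so the decomposition is invalid.

No — bags containing vertex 8 are not connected in the tree.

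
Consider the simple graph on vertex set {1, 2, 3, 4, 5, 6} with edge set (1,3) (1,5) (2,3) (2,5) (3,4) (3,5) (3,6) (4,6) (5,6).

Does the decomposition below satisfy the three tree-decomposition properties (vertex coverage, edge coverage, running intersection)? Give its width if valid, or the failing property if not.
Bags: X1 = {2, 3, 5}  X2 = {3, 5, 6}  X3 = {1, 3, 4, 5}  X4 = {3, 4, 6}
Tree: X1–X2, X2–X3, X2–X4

A tree decomposition must satisfy three properties: every vertex lies in some bag; for every edge, both endpoints lie together in some bag; and for every vertex, the bags containing it form a connected subtree. Here bags containing vertex 4 are not connected in the tree, so the decomposition is invalid.

No — bags containing vertex 4 are not connected in the tree.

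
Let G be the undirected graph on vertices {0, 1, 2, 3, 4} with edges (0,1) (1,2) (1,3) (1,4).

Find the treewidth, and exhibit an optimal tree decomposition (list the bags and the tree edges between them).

Treewidth 1.
One such decomposition:
Bags: B1 = {1, 3}  B2 = {1, 4}  B3 = {1, 2}  B4 = {0, 1}
Tree: B1–B2, B2–B3, B2–B4

The largest bag has 2 vertices, giving width 1; this decomposition certifies tw(G) ≤ 1. Since G has at least one edge (e.g. 3–1), it is not an edgeless graph, so tw(G) ≥ 1. The upper and lower bounds meet at 1, so that is the treewidth.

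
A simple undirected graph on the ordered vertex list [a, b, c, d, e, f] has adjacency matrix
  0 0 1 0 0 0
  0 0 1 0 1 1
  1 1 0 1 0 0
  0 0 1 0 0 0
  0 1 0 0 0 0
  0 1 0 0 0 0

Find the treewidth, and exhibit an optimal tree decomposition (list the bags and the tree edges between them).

The largest bag has 2 vertices, giving width 1; this decomposition certifies tw(G) ≤ 1. G has an edge, so its treewidth is at least 1. Therefore the treewidth is 1.

Treewidth 1.
One optimal decomposition is:
Bags: B1 = {b, f}  B2 = {b, c}  B3 = {a, c}  B4 = {b, e}  B5 = {c, d}
Tree: B1–B2, B2–B3, B2–B4, B3–B5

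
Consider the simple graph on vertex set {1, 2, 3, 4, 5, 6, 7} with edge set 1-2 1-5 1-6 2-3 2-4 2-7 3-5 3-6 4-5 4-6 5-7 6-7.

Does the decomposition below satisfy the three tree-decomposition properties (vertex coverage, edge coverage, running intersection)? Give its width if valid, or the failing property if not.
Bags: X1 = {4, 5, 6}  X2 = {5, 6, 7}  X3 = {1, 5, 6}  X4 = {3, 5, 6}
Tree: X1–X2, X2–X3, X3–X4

A tree decomposition must satisfy three properties: every vertex lies in some bag; for every edge, both endpoints lie together in some bag; and for every vertex, the bags containing it form a connected subtree. Here vertex 2 appears in no bag, so the decomposition is invalid.

No — vertex 2 appears in no bag.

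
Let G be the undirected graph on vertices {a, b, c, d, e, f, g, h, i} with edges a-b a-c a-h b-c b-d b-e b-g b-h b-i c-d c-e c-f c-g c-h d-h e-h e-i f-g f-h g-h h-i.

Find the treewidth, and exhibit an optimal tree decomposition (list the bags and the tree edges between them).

Every bag has size at most 4, so the width is 4 − 1 = 3 and tw(G) ≤ 3. On the other hand G contains the 4-clique {c, f, g, h}. A clique must lie in a single bag of any decomposition, so no decomposition can have width below 3. Combining the bounds, tw(G) = 3.

Treewidth 3.
Bags: B1 = {a, b, c, h}  B2 = {b, c, e, h}  B3 = {b, c, g, h}  B4 = {c, f, g, h}  B5 = {b, c, d, h}  B6 = {b, e, h, i}
Tree: B1–B2, B1–B3, B3–B4, B2–B5, B2–B6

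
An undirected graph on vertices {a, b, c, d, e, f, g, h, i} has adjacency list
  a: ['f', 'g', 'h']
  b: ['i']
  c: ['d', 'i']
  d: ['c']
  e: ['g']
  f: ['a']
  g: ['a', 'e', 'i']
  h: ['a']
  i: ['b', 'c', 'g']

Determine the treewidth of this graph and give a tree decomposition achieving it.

Every bag has size at most 2, so the width is 2 − 1 = 1 and tw(G) ≤ 1. G has an edge, so its treewidth is at least 1. Combining the bounds, tw(G) = 1.

Treewidth 1.
One optimal decomposition is:
Bags: B1 = {a, g}  B2 = {a, h}  B3 = {g, i}  B4 = {a, f}  B5 = {c, i}  B6 = {b, i}  B7 = {c, d}  B8 = {e, g}
Tree: B1–B2, B1–B3, B2–B4, B3–B5, B5–B6, B5–B7, B3–B8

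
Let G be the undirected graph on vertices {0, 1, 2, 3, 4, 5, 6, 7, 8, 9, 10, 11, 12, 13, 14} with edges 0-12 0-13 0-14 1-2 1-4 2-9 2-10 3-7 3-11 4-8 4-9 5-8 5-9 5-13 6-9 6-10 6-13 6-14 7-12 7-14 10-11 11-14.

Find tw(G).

A width-3 tree decomposition is:
Bags: B1 = {3, 7, 11, 12}  B2 = {7, 11, 12, 14}  B3 = {0, 11, 12, 14}  B4 = {0, 10, 11, 14}  B5 = {0, 6, 10, 14}  B6 = {0, 6, 10, 13}  B7 = {2, 6, 10, 13}  B8 = {2, 6, 9, 13}  B9 = {2, 5, 9, 13}  B10 = {1, 2, 5, 9}  B11 = {1, 4, 5, 9}  B12 = {1, 4, 5, 8}
Tree: B1–B2, B2–B3, B3–B4, B4–B5, B5–B6, B6–B7, B7–B8, B8–B9, B9–B10, B10–B11, B11–B12
Every bag has size at most 4, so the width is 4 − 1 = 3 and tw(G) ≤ 3. For the lower bound: the 4 vertex sets {3,7,12}, {11}, {14}, {0,6,10,13} are disjoint, each induces a connected subgraph, and every pair is joined by at least one edge of G. Contracting each set to a single vertex therefore yields K_{4} as a minor, and since treewidth is minor-monotone, tw(G) ≥ tw(K_{4}) = 3. Combining the bounds, tw(G) = 3.

3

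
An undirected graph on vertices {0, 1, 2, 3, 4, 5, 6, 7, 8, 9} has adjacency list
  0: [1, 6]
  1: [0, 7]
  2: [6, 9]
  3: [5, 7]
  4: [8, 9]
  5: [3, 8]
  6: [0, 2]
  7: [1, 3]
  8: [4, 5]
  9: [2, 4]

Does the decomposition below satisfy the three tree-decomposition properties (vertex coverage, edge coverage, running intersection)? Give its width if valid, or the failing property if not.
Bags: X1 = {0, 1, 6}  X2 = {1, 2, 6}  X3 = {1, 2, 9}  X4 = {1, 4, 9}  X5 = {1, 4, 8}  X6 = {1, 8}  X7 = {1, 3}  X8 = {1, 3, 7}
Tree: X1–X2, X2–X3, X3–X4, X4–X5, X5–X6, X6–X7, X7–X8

No — vertex 5 appears in no bag.

A tree decomposition must satisfy three properties: every vertex lies in some bag; for every edge, both endpoints lie together in some bag; and for every vertex, the bags containing it form a connected subtree. Here vertex 5 appears in no bag, so the decomposition is invalid.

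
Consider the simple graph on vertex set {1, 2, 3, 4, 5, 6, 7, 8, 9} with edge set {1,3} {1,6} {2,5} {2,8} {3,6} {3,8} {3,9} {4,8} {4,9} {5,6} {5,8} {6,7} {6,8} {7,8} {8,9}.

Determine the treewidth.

A width-2 tree decomposition is:
Bags: B1 = {3, 6, 8}  B2 = {5, 6, 8}  B3 = {6, 7, 8}  B4 = {3, 8, 9}  B5 = {4, 8, 9}  B6 = {2, 5, 8}  B7 = {1, 3, 6}
Tree: B1–B2, B2–B3, B1–B4, B4–B5, B2–B6, B1–B7
Each bag holds 3 vertices, so the decomposition has width 2, which upper-bounds the treewidth. Conversely, {3, 8, 9} is a clique of size 3, and the vertices of any clique must share a bag in every tree decomposition; so some bag has ≥ 3 vertices and tw(G) ≥ 2. Hence tw(G) = 2 exactly.

2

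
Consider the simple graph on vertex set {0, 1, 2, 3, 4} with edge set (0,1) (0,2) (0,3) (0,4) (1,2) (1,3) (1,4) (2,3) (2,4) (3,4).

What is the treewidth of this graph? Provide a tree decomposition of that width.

Treewidth 4.
One optimal decomposition is:
Bags: B1 = {0, 1, 2, 3, 4}
Tree: (single bag)

A single bag containing all 5 vertices is trivially a valid decomposition of width 4. Conversely, {0, 1, 2, 3, 4} is a clique of size 5, and the vertices of any clique must share a bag in every tree decomposition; so some bag has ≥ 5 vertices and tw(G) ≥ 4. Hence tw(G) = 4 exactly.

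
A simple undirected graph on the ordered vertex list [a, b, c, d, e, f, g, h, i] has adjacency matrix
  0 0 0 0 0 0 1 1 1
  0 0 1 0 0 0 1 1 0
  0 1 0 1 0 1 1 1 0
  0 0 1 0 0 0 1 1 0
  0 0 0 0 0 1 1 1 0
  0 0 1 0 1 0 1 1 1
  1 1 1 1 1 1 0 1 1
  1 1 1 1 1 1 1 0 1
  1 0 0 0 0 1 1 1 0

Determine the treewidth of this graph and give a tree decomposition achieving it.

Every bag has size at most 4, so the width is 4 − 1 = 3 and tw(G) ≤ 3. Conversely, {c, d, g, h} is a clique of size 4, and the vertices of any clique must share a bag in every tree decomposition; so some bag has ≥ 4 vertices and tw(G) ≥ 3. Combining the bounds, tw(G) = 3.

Treewidth 3.
One such decomposition:
Bags: B1 = {f, g, h, i}  B2 = {c, f, g, h}  B3 = {b, c, g, h}  B4 = {c, d, g, h}  B5 = {a, g, h, i}  B6 = {e, f, g, h}
Tree: B1–B2, B2–B3, B3–B4, B1–B5, B2–B6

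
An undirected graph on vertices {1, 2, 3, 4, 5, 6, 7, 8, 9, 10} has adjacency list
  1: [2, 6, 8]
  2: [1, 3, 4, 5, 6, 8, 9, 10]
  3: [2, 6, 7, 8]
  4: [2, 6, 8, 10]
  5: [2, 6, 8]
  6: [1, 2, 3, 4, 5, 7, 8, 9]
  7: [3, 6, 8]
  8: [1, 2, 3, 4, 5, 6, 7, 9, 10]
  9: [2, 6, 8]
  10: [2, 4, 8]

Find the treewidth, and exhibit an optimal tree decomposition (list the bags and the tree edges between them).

Treewidth 3.
One optimal decomposition is:
Bags: B1 = {2, 5, 6, 8}  B2 = {2, 3, 6, 8}  B3 = {1, 2, 6, 8}  B4 = {2, 4, 6, 8}  B5 = {2, 4, 8, 10}  B6 = {3, 6, 7, 8}  B7 = {2, 6, 8, 9}
Tree: B1–B2, B1–B3, B1–B4, B4–B5, B2–B6, B3–B7

The largest bag has 4 vertices, giving width 3; this decomposition certifies tw(G) ≤ 3. Conversely, {2, 4, 8, 10} is a clique of size 4, and the vertices of any clique must share a bag in every tree decomposition; so some bag has ≥ 4 vertices and tw(G) ≥ 3. Hence tw(G) = 3 exactly.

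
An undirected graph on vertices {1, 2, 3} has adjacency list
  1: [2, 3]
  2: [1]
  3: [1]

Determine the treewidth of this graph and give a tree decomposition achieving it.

Each bag holds 2 vertices, so the decomposition has width 1, which upper-bounds the treewidth. Since G has at least one edge (e.g. 2–1), it is not an edgeless graph, so tw(G) ≥ 1. Combining the bounds, tw(G) = 1.

Treewidth 1.
One optimal decomposition is:
Bags: B1 = {1, 2}  B2 = {1, 3}
Tree: B1–B2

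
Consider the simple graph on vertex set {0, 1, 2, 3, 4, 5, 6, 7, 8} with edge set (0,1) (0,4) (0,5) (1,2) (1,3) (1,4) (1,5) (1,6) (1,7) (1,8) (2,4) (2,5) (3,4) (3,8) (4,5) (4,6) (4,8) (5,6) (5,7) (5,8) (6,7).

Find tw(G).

A width-3 tree decomposition is:
Bags: B1 = {0, 1, 4, 5}  B2 = {1, 4, 5, 8}  B3 = {1, 3, 4, 8}  B4 = {1, 4, 5, 6}  B5 = {1, 5, 6, 7}  B6 = {1, 2, 4, 5}
Tree: B1–B2, B2–B3, B1–B4, B4–B5, B1–B6
Every bag has size at most 4, so the width is 4 − 1 = 3 and tw(G) ≤ 3. Conversely, {1, 3, 4, 8} is a clique of size 4, and the vertices of any clique must share a bag in every tree decomposition; so some bag has ≥ 4 vertices and tw(G) ≥ 3. Hence tw(G) = 3 exactly.

3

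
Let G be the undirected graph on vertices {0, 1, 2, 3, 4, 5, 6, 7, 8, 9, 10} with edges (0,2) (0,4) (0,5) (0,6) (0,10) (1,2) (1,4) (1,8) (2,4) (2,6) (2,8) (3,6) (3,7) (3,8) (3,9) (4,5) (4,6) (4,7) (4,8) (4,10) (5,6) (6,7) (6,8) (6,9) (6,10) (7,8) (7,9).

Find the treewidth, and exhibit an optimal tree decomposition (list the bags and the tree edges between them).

Treewidth 3.
Bags: B1 = {2, 4, 6, 8}  B2 = {4, 6, 7, 8}  B3 = {3, 6, 7, 8}  B4 = {0, 2, 4, 6}  B5 = {3, 6, 7, 9}  B6 = {0, 4, 5, 6}  B7 = {0, 4, 6, 10}  B8 = {1, 2, 4, 8}
Tree: B1–B2, B2–B3, B1–B4, B3–B5, B4–B6, B6–B7, B1–B8

Every bag has size at most 4, so the width is 4 − 1 = 3 and tw(G) ≤ 3. For the lower bound, the 4 vertices {1, 2, 4, 8} are pairwise adjacent, and any tree decomposition puts a clique entirely inside one bag — forcing width ≥ 3. Hence tw(G) = 3 exactly.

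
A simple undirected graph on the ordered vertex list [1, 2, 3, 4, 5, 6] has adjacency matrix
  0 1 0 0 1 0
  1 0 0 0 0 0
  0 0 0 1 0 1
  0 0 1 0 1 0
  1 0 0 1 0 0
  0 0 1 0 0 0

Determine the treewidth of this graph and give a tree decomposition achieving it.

Treewidth 1.
Bags: B1 = {1, 2}  B2 = {1, 5}  B3 = {4, 5}  B4 = {3, 4}  B5 = {3, 6}
Tree: B1–B2, B2–B3, B3–B4, B4–B5

The largest bag has 2 vertices, giving width 1; this decomposition certifies tw(G) ≤ 1. Any graph with an edge has treewidth ≥ 1, and G has the edge 2–1. Therefore the treewidth is 1.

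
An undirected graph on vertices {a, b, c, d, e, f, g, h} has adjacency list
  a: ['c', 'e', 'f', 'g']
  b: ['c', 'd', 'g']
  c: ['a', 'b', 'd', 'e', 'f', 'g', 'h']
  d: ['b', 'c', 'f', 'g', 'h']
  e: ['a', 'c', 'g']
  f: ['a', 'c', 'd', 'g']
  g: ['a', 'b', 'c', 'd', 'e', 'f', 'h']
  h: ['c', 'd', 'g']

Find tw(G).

3

A width-3 tree decomposition is:
Bags: B1 = {a, c, f, g}  B2 = {a, c, e, g}  B3 = {c, d, f, g}  B4 = {b, c, d, g}  B5 = {c, d, g, h}
Tree: B1–B2, B1–B3, B3–B4, B3–B5
Each bag holds 4 vertices, so the decomposition has width 3, which upper-bounds the treewidth. Conversely, {c, d, g, h} is a clique of size 4, and the vertices of any clique must share a bag in every tree decomposition; so some bag has ≥ 4 vertices and tw(G) ≥ 3. The upper and lower bounds meet at 3, so that is the treewidth.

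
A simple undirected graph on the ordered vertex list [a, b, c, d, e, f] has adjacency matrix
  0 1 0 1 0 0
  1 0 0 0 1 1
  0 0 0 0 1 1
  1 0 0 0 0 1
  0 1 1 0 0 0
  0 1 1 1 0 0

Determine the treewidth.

A width-2 tree decomposition is:
Bags: B1 = {a, b, d}  B2 = {b, d, f}  B3 = {b, e, f}  B4 = {c, e, f}
Tree: B1–B2, B2–B3, B3–B4
The largest bag has 3 vertices, giving width 2; this decomposition certifies tw(G) ≤ 2. Since a–d–f–b–a is a cycle in G, G is not acyclic. Forests are exactly the graphs of treewidth ≤ 1, so tw(G) ≥ 2. Combining the bounds, tw(G) = 2.

2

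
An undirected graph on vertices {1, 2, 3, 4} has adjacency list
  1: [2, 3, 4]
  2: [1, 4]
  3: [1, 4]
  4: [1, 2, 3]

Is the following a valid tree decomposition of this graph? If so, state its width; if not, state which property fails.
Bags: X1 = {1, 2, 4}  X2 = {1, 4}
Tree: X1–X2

A tree decomposition must satisfy three properties: every vertex lies in some bag; for every edge, both endpoints lie together in some bag; and for every vertex, the bags containing it form a connected subtree. Here vertex 3 appears in no bag, so the decomposition is invalid.

No — vertex 3 appears in no bag.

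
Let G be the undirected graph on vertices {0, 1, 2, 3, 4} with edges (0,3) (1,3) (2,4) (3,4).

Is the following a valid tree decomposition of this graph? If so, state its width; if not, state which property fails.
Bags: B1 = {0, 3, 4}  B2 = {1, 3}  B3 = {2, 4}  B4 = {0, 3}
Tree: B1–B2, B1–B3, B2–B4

A tree decomposition must satisfy three properties: every vertex lies in some bag; for every edge, both endpoints lie together in some bag; and for every vertex, the bags containing it form a connected subtree. Here bags containing vertex 0 are not connected in the tree, so the decomposition is invalid.

No — bags containing vertex 0 are not connected in the tree.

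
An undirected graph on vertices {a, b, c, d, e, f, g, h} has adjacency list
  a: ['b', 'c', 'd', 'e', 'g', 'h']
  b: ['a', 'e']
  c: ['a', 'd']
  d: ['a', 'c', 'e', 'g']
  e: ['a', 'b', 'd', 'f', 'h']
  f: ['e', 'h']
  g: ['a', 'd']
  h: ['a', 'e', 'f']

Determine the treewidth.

2

A width-2 tree decomposition is:
Bags: B1 = {a, c, d}  B2 = {a, d, e}  B3 = {a, b, e}  B4 = {a, e, h}  B5 = {a, d, g}  B6 = {e, f, h}
Tree: B1–B2, B2–B3, B3–B4, B1–B5, B4–B6
Every bag has size at most 3, so the width is 3 − 1 = 2 and tw(G) ≤ 2. Conversely, {a, d, g} is a clique of size 3, and the vertices of any clique must share a bag in every tree decomposition; so some bag has ≥ 3 vertices and tw(G) ≥ 2. Combining the bounds, tw(G) = 2.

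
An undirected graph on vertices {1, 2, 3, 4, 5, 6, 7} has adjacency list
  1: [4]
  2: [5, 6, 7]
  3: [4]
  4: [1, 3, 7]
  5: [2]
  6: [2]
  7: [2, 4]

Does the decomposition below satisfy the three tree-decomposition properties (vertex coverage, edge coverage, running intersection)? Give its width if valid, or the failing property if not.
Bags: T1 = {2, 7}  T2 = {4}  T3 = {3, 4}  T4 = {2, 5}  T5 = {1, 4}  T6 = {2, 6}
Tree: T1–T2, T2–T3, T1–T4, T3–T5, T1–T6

No — edge (7,4) lies in no bag.

A tree decomposition must satisfy three properties: every vertex lies in some bag; for every edge, both endpoints lie together in some bag; and for every vertex, the bags containing it form a connected subtree. Here edge (7,4) lies in no bag, so the decomposition is invalid.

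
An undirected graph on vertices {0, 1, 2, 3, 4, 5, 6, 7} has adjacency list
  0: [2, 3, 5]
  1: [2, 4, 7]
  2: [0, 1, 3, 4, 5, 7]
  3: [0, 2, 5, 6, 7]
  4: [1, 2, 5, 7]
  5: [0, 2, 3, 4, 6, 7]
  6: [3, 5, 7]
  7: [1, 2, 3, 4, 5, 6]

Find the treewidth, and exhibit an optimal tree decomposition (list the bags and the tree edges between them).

Treewidth 3.
One optimal decomposition is:
Bags: B1 = {2, 4, 5, 7}  B2 = {2, 3, 5, 7}  B3 = {3, 5, 6, 7}  B4 = {1, 2, 4, 7}  B5 = {0, 2, 3, 5}
Tree: B1–B2, B2–B3, B1–B4, B2–B5

Each bag holds 4 vertices, so the decomposition has width 3, which upper-bounds the treewidth. Conversely, {1, 2, 4, 7} is a clique of size 4, and the vertices of any clique must share a bag in every tree decomposition; so some bag has ≥ 4 vertices and tw(G) ≥ 3. Therefore the treewidth is 3.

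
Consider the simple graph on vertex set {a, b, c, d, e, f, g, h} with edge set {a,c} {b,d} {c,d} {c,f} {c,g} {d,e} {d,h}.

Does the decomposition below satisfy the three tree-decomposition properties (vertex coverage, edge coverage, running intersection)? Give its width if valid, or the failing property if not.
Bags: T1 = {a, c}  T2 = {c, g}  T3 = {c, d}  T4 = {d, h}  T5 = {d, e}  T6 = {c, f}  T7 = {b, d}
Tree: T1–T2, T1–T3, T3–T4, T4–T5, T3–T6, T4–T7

Vertex coverage: the bags together contain {a, b, c, d, e, f, g, h}, the full vertex set. Edge coverage: each edge of G has both endpoints in at least one bag. Running intersection: for every vertex, the bags containing it form a connected subtree. All three properties hold, so this is a valid tree decomposition of width max|bag| − 1 = 1, and hence tw(G) ≤ 1.

Yes; width 1.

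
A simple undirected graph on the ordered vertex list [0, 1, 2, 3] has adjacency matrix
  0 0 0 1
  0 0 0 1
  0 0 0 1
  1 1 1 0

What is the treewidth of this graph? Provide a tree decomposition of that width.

Treewidth 1.
One optimal decomposition is:
Bags: B1 = {2, 3}  B2 = {1, 3}  B3 = {0, 3}
Tree: B1–B2, B2–B3

Each bag holds 2 vertices, so the decomposition has width 1, which upper-bounds the treewidth. Any graph with an edge has treewidth ≥ 1, and G has the edge 3–2. The upper and lower bounds meet at 1, so that is the treewidth.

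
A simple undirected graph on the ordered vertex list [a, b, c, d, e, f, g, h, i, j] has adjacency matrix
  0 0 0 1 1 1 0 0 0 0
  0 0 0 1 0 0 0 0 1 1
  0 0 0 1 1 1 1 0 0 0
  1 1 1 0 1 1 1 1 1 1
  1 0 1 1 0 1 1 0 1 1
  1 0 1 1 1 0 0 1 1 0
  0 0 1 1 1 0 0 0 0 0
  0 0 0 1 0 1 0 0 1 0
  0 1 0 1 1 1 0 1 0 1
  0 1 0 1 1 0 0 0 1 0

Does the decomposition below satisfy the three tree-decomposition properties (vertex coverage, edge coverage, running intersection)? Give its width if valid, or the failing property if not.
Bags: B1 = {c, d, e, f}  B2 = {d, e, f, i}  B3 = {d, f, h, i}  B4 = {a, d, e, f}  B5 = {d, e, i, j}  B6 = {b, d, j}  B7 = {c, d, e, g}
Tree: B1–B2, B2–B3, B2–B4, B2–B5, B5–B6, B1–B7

No — edge (i,b) lies in no bag.

A tree decomposition must satisfy three properties: every vertex lies in some bag; for every edge, both endpoints lie together in some bag; and for every vertex, the bags containing it form a connected subtree. Here edge (i,b) lies in no bag, so the decomposition is invalid.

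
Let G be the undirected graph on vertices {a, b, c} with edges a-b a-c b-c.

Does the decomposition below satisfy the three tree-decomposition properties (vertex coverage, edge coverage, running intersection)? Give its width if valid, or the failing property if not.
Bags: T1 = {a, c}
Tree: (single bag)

No — vertex b appears in no bag.

A tree decomposition must satisfy three properties: every vertex lies in some bag; for every edge, both endpoints lie together in some bag; and for every vertex, the bags containing it form a connected subtree. Here vertex b appears in no bag, so the decomposition is invalid.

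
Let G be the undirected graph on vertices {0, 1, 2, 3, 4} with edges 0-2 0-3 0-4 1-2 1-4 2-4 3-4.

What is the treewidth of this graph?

2

A width-2 tree decomposition is:
Bags: B1 = {1, 2, 4}  B2 = {0, 2, 4}  B3 = {0, 3, 4}
Tree: B1–B2, B2–B3
Every bag has size at most 3, so the width is 3 − 1 = 2 and tw(G) ≤ 2. For the lower bound, the 3 vertices {0, 2, 4} are pairwise adjacent, and any tree decomposition puts a clique entirely inside one bag — forcing width ≥ 2. Therefore the treewidth is 2.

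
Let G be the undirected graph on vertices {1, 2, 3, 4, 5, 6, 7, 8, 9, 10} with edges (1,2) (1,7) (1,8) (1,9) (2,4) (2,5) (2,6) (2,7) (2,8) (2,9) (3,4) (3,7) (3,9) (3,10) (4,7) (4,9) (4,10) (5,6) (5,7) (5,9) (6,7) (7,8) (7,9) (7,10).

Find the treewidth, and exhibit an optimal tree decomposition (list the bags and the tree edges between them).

Treewidth 3.
Bags: B1 = {2, 5, 7, 9}  B2 = {1, 2, 7, 9}  B3 = {2, 4, 7, 9}  B4 = {1, 2, 7, 8}  B5 = {3, 4, 7, 9}  B6 = {2, 5, 6, 7}  B7 = {3, 4, 7, 10}
Tree: B1–B2, B1–B3, B2–B4, B3–B5, B1–B6, B5–B7

The largest bag has 4 vertices, giving width 3; this decomposition certifies tw(G) ≤ 3. On the other hand G contains the 4-clique {3, 4, 7, 10}. A clique must lie in a single bag of any decomposition, so no decomposition can have width below 3. The upper and lower bounds meet at 3, so that is the treewidth.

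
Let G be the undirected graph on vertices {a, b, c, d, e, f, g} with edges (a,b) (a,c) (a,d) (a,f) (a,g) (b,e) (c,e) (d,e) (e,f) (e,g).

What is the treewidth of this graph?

A width-2 tree decomposition is:
Bags: B1 = {a, c, e}  B2 = {a, d, e}  B3 = {a, e, f}  B4 = {a, b, e}  B5 = {a, e, g}
Tree: B1–B2, B2–B3, B3–B4, B4–B5
Every bag has size at most 3, so the width is 3 − 1 = 2 and tw(G) ≤ 2. Since e–c–a–d–e is a cycle in G, G is not acyclic. Forests are exactly the graphs of treewidth ≤ 1, so tw(G) ≥ 2. Hence tw(G) = 2 exactly.

2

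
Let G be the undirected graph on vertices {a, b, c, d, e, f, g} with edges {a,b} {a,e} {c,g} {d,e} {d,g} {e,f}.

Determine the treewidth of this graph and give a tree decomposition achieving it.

The largest bag has 2 vertices, giving width 1; this decomposition certifies tw(G) ≤ 1. Since G has at least one edge (e.g. e–d), it is not an edgeless graph, so tw(G) ≥ 1. The upper and lower bounds meet at 1, so that is the treewidth.

Treewidth 1.
One such decomposition:
Bags: B1 = {d, e}  B2 = {a, e}  B3 = {a, b}  B4 = {d, g}  B5 = {e, f}  B6 = {c, g}
Tree: B1–B2, B2–B3, B1–B4, B1–B5, B4–B6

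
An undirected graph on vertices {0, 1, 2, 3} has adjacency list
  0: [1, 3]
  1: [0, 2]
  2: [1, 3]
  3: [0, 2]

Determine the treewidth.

2

A width-2 tree decomposition is:
Bags: B1 = {0, 2, 3}  B2 = {0, 1, 2}
Tree: B1–B2
Each bag holds 3 vertices, so the decomposition has width 2, which upper-bounds the treewidth. Since 2–3–0–1–2 is a cycle in G, G is not acyclic. Forests are exactly the graphs of treewidth ≤ 1, so tw(G) ≥ 2. Therefore the treewidth is 2.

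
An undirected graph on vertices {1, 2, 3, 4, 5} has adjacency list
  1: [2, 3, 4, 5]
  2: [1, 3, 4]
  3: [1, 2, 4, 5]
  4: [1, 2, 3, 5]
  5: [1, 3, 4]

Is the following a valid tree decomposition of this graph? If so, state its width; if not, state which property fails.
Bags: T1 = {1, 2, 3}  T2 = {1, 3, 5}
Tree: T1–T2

A tree decomposition must satisfy three properties: every vertex lies in some bag; for every edge, both endpoints lie together in some bag; and for every vertex, the bags containing it form a connected subtree. Here vertex 4 appears in no bag, so the decomposition is invalid.

No — vertex 4 appears in no bag.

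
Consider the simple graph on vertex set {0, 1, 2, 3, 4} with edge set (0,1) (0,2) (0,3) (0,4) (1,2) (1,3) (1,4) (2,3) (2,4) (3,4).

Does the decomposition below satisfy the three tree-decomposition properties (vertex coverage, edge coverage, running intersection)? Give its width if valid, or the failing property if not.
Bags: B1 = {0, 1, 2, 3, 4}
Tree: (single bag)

Vertex coverage: the bags together contain {0, 1, 2, 3, 4}, the full vertex set. Edge coverage: each edge of G has both endpoints in at least one bag. Running intersection: for every vertex, the bags containing it form a connected subtree. All three properties hold, so this is a valid tree decomposition of width max|bag| − 1 = 4, and hence tw(G) ≤ 4.

Yes; width 4.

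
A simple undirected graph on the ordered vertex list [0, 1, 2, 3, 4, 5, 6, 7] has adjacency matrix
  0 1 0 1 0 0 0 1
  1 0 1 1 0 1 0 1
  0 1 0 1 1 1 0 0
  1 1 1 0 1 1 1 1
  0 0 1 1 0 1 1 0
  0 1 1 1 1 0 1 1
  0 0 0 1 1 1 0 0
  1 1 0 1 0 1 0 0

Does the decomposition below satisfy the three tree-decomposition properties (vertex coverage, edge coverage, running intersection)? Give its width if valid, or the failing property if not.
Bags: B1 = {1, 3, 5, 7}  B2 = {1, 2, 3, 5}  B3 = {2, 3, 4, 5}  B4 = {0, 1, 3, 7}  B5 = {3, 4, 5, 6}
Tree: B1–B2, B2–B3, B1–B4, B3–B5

Vertex coverage: the bags together contain {0, 1, 2, 3, 4, 5, 6, 7}, the full vertex set. Edge coverage: each edge of G has both endpoints in at least one bag. Running intersection: for every vertex, the bags containing it form a connected subtree. All three properties hold, so this is a valid tree decomposition of width max|bag| − 1 = 3, and hence tw(G) ≤ 3.

Yes; width 3.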